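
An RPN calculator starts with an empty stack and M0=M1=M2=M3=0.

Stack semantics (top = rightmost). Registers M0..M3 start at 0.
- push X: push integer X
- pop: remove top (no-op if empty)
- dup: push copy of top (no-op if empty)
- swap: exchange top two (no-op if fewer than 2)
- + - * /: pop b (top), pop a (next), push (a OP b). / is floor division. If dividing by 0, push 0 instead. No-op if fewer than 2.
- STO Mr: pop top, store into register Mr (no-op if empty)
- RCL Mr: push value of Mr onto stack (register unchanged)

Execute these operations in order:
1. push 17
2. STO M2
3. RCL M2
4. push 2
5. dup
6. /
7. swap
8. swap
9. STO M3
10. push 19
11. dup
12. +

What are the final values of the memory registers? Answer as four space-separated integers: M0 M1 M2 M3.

Answer: 0 0 17 1

Derivation:
After op 1 (push 17): stack=[17] mem=[0,0,0,0]
After op 2 (STO M2): stack=[empty] mem=[0,0,17,0]
After op 3 (RCL M2): stack=[17] mem=[0,0,17,0]
After op 4 (push 2): stack=[17,2] mem=[0,0,17,0]
After op 5 (dup): stack=[17,2,2] mem=[0,0,17,0]
After op 6 (/): stack=[17,1] mem=[0,0,17,0]
After op 7 (swap): stack=[1,17] mem=[0,0,17,0]
After op 8 (swap): stack=[17,1] mem=[0,0,17,0]
After op 9 (STO M3): stack=[17] mem=[0,0,17,1]
After op 10 (push 19): stack=[17,19] mem=[0,0,17,1]
After op 11 (dup): stack=[17,19,19] mem=[0,0,17,1]
After op 12 (+): stack=[17,38] mem=[0,0,17,1]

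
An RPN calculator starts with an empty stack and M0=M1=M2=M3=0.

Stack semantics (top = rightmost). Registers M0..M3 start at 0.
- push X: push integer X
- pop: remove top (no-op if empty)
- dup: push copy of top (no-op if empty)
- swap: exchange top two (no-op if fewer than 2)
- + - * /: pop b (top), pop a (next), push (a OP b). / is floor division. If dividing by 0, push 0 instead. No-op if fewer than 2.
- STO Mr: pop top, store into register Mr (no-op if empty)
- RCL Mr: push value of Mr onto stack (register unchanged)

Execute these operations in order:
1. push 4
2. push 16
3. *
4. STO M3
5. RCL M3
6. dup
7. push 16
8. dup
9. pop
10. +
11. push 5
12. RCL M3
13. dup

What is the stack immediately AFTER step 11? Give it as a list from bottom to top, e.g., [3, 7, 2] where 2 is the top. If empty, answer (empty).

After op 1 (push 4): stack=[4] mem=[0,0,0,0]
After op 2 (push 16): stack=[4,16] mem=[0,0,0,0]
After op 3 (*): stack=[64] mem=[0,0,0,0]
After op 4 (STO M3): stack=[empty] mem=[0,0,0,64]
After op 5 (RCL M3): stack=[64] mem=[0,0,0,64]
After op 6 (dup): stack=[64,64] mem=[0,0,0,64]
After op 7 (push 16): stack=[64,64,16] mem=[0,0,0,64]
After op 8 (dup): stack=[64,64,16,16] mem=[0,0,0,64]
After op 9 (pop): stack=[64,64,16] mem=[0,0,0,64]
After op 10 (+): stack=[64,80] mem=[0,0,0,64]
After op 11 (push 5): stack=[64,80,5] mem=[0,0,0,64]

[64, 80, 5]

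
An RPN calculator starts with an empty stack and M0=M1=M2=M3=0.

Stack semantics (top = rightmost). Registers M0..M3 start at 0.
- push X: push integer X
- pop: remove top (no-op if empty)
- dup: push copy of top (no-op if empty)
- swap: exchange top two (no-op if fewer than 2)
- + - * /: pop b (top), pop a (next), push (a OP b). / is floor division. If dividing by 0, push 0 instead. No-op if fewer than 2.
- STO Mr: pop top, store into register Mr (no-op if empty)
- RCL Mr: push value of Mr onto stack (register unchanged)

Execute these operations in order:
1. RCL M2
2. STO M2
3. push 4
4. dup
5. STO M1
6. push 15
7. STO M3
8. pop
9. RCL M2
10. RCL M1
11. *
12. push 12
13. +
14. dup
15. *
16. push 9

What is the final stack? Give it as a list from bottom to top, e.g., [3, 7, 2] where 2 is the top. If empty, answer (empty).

Answer: [144, 9]

Derivation:
After op 1 (RCL M2): stack=[0] mem=[0,0,0,0]
After op 2 (STO M2): stack=[empty] mem=[0,0,0,0]
After op 3 (push 4): stack=[4] mem=[0,0,0,0]
After op 4 (dup): stack=[4,4] mem=[0,0,0,0]
After op 5 (STO M1): stack=[4] mem=[0,4,0,0]
After op 6 (push 15): stack=[4,15] mem=[0,4,0,0]
After op 7 (STO M3): stack=[4] mem=[0,4,0,15]
After op 8 (pop): stack=[empty] mem=[0,4,0,15]
After op 9 (RCL M2): stack=[0] mem=[0,4,0,15]
After op 10 (RCL M1): stack=[0,4] mem=[0,4,0,15]
After op 11 (*): stack=[0] mem=[0,4,0,15]
After op 12 (push 12): stack=[0,12] mem=[0,4,0,15]
After op 13 (+): stack=[12] mem=[0,4,0,15]
After op 14 (dup): stack=[12,12] mem=[0,4,0,15]
After op 15 (*): stack=[144] mem=[0,4,0,15]
After op 16 (push 9): stack=[144,9] mem=[0,4,0,15]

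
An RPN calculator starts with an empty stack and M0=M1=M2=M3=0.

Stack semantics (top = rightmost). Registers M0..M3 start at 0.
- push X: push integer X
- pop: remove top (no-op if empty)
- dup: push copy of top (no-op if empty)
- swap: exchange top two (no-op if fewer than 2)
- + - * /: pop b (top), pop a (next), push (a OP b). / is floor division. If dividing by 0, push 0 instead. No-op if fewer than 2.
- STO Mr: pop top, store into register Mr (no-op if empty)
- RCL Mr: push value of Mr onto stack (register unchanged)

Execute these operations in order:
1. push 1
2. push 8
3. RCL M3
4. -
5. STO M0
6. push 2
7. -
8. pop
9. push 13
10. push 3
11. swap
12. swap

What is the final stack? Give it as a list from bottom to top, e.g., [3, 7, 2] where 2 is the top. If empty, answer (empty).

After op 1 (push 1): stack=[1] mem=[0,0,0,0]
After op 2 (push 8): stack=[1,8] mem=[0,0,0,0]
After op 3 (RCL M3): stack=[1,8,0] mem=[0,0,0,0]
After op 4 (-): stack=[1,8] mem=[0,0,0,0]
After op 5 (STO M0): stack=[1] mem=[8,0,0,0]
After op 6 (push 2): stack=[1,2] mem=[8,0,0,0]
After op 7 (-): stack=[-1] mem=[8,0,0,0]
After op 8 (pop): stack=[empty] mem=[8,0,0,0]
After op 9 (push 13): stack=[13] mem=[8,0,0,0]
After op 10 (push 3): stack=[13,3] mem=[8,0,0,0]
After op 11 (swap): stack=[3,13] mem=[8,0,0,0]
After op 12 (swap): stack=[13,3] mem=[8,0,0,0]

Answer: [13, 3]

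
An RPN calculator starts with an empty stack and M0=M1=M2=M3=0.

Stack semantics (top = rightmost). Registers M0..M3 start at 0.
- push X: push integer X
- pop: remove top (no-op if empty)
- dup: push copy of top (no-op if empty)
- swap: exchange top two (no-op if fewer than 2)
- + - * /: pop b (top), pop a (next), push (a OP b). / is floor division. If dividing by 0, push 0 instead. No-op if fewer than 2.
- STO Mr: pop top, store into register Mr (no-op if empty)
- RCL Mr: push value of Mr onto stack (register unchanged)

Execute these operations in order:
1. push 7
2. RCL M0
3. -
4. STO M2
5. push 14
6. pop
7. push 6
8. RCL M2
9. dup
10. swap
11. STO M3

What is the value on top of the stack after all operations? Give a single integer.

After op 1 (push 7): stack=[7] mem=[0,0,0,0]
After op 2 (RCL M0): stack=[7,0] mem=[0,0,0,0]
After op 3 (-): stack=[7] mem=[0,0,0,0]
After op 4 (STO M2): stack=[empty] mem=[0,0,7,0]
After op 5 (push 14): stack=[14] mem=[0,0,7,0]
After op 6 (pop): stack=[empty] mem=[0,0,7,0]
After op 7 (push 6): stack=[6] mem=[0,0,7,0]
After op 8 (RCL M2): stack=[6,7] mem=[0,0,7,0]
After op 9 (dup): stack=[6,7,7] mem=[0,0,7,0]
After op 10 (swap): stack=[6,7,7] mem=[0,0,7,0]
After op 11 (STO M3): stack=[6,7] mem=[0,0,7,7]

Answer: 7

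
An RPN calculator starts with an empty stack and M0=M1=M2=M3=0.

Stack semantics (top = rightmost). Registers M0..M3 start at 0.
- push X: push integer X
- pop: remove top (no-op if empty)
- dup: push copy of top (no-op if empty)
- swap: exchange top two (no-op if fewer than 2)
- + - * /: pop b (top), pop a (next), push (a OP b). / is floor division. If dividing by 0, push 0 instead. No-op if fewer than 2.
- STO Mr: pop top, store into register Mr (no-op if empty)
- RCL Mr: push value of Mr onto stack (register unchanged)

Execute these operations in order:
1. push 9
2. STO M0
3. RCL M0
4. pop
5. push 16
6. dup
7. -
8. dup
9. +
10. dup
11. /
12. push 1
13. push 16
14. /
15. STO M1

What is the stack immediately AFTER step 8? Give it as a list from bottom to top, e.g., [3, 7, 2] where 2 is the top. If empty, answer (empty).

After op 1 (push 9): stack=[9] mem=[0,0,0,0]
After op 2 (STO M0): stack=[empty] mem=[9,0,0,0]
After op 3 (RCL M0): stack=[9] mem=[9,0,0,0]
After op 4 (pop): stack=[empty] mem=[9,0,0,0]
After op 5 (push 16): stack=[16] mem=[9,0,0,0]
After op 6 (dup): stack=[16,16] mem=[9,0,0,0]
After op 7 (-): stack=[0] mem=[9,0,0,0]
After op 8 (dup): stack=[0,0] mem=[9,0,0,0]

[0, 0]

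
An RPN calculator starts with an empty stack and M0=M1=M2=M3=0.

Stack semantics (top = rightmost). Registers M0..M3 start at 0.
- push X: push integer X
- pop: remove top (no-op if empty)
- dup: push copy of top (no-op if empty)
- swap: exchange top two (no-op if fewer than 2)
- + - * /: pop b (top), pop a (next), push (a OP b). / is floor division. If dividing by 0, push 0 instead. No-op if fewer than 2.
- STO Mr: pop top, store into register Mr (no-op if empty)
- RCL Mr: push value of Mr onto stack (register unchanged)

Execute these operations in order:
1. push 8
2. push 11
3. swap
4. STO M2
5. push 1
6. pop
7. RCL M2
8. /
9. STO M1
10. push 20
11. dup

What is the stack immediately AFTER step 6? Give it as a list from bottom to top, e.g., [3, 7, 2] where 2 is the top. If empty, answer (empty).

After op 1 (push 8): stack=[8] mem=[0,0,0,0]
After op 2 (push 11): stack=[8,11] mem=[0,0,0,0]
After op 3 (swap): stack=[11,8] mem=[0,0,0,0]
After op 4 (STO M2): stack=[11] mem=[0,0,8,0]
After op 5 (push 1): stack=[11,1] mem=[0,0,8,0]
After op 6 (pop): stack=[11] mem=[0,0,8,0]

[11]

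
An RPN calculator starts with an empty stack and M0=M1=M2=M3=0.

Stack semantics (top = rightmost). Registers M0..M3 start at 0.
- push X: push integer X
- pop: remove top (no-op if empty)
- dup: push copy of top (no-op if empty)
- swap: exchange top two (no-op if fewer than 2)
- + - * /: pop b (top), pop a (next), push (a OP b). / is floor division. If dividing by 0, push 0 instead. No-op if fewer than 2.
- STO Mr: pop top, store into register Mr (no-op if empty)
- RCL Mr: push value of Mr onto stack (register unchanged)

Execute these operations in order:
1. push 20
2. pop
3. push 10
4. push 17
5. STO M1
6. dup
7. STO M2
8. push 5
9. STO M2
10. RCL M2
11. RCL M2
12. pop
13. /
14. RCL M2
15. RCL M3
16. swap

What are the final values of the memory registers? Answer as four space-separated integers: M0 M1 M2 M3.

Answer: 0 17 5 0

Derivation:
After op 1 (push 20): stack=[20] mem=[0,0,0,0]
After op 2 (pop): stack=[empty] mem=[0,0,0,0]
After op 3 (push 10): stack=[10] mem=[0,0,0,0]
After op 4 (push 17): stack=[10,17] mem=[0,0,0,0]
After op 5 (STO M1): stack=[10] mem=[0,17,0,0]
After op 6 (dup): stack=[10,10] mem=[0,17,0,0]
After op 7 (STO M2): stack=[10] mem=[0,17,10,0]
After op 8 (push 5): stack=[10,5] mem=[0,17,10,0]
After op 9 (STO M2): stack=[10] mem=[0,17,5,0]
After op 10 (RCL M2): stack=[10,5] mem=[0,17,5,0]
After op 11 (RCL M2): stack=[10,5,5] mem=[0,17,5,0]
After op 12 (pop): stack=[10,5] mem=[0,17,5,0]
After op 13 (/): stack=[2] mem=[0,17,5,0]
After op 14 (RCL M2): stack=[2,5] mem=[0,17,5,0]
After op 15 (RCL M3): stack=[2,5,0] mem=[0,17,5,0]
After op 16 (swap): stack=[2,0,5] mem=[0,17,5,0]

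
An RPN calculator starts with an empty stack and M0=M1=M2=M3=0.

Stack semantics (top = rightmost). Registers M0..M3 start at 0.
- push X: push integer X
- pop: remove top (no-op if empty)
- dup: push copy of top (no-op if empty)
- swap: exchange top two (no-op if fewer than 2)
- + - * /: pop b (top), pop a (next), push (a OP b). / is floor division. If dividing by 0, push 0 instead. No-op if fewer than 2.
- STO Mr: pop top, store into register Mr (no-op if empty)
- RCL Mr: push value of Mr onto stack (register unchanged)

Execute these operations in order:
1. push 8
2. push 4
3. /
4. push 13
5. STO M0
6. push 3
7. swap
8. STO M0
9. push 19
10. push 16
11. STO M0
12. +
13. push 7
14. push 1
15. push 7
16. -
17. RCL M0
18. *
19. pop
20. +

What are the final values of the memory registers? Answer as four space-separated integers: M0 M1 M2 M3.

Answer: 16 0 0 0

Derivation:
After op 1 (push 8): stack=[8] mem=[0,0,0,0]
After op 2 (push 4): stack=[8,4] mem=[0,0,0,0]
After op 3 (/): stack=[2] mem=[0,0,0,0]
After op 4 (push 13): stack=[2,13] mem=[0,0,0,0]
After op 5 (STO M0): stack=[2] mem=[13,0,0,0]
After op 6 (push 3): stack=[2,3] mem=[13,0,0,0]
After op 7 (swap): stack=[3,2] mem=[13,0,0,0]
After op 8 (STO M0): stack=[3] mem=[2,0,0,0]
After op 9 (push 19): stack=[3,19] mem=[2,0,0,0]
After op 10 (push 16): stack=[3,19,16] mem=[2,0,0,0]
After op 11 (STO M0): stack=[3,19] mem=[16,0,0,0]
After op 12 (+): stack=[22] mem=[16,0,0,0]
After op 13 (push 7): stack=[22,7] mem=[16,0,0,0]
After op 14 (push 1): stack=[22,7,1] mem=[16,0,0,0]
After op 15 (push 7): stack=[22,7,1,7] mem=[16,0,0,0]
After op 16 (-): stack=[22,7,-6] mem=[16,0,0,0]
After op 17 (RCL M0): stack=[22,7,-6,16] mem=[16,0,0,0]
After op 18 (*): stack=[22,7,-96] mem=[16,0,0,0]
After op 19 (pop): stack=[22,7] mem=[16,0,0,0]
After op 20 (+): stack=[29] mem=[16,0,0,0]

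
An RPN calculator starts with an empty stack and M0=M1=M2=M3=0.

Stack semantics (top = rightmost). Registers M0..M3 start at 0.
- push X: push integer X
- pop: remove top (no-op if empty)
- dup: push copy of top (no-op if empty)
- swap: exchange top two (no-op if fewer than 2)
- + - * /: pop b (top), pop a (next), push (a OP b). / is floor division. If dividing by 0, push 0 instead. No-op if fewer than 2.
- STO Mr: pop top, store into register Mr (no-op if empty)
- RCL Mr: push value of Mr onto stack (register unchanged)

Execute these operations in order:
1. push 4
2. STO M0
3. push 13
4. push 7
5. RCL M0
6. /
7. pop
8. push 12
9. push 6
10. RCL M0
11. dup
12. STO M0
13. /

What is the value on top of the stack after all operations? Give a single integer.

After op 1 (push 4): stack=[4] mem=[0,0,0,0]
After op 2 (STO M0): stack=[empty] mem=[4,0,0,0]
After op 3 (push 13): stack=[13] mem=[4,0,0,0]
After op 4 (push 7): stack=[13,7] mem=[4,0,0,0]
After op 5 (RCL M0): stack=[13,7,4] mem=[4,0,0,0]
After op 6 (/): stack=[13,1] mem=[4,0,0,0]
After op 7 (pop): stack=[13] mem=[4,0,0,0]
After op 8 (push 12): stack=[13,12] mem=[4,0,0,0]
After op 9 (push 6): stack=[13,12,6] mem=[4,0,0,0]
After op 10 (RCL M0): stack=[13,12,6,4] mem=[4,0,0,0]
After op 11 (dup): stack=[13,12,6,4,4] mem=[4,0,0,0]
After op 12 (STO M0): stack=[13,12,6,4] mem=[4,0,0,0]
After op 13 (/): stack=[13,12,1] mem=[4,0,0,0]

Answer: 1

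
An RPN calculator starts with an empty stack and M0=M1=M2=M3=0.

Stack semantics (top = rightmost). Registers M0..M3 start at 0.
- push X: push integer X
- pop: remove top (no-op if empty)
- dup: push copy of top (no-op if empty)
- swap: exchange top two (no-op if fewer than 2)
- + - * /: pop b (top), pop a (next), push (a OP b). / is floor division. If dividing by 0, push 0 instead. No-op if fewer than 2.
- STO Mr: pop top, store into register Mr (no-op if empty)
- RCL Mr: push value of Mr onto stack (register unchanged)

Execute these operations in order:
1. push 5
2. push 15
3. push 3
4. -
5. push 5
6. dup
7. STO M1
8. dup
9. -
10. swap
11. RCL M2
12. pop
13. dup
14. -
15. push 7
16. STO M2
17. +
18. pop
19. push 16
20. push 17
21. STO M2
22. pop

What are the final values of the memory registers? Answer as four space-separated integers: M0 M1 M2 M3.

Answer: 0 5 17 0

Derivation:
After op 1 (push 5): stack=[5] mem=[0,0,0,0]
After op 2 (push 15): stack=[5,15] mem=[0,0,0,0]
After op 3 (push 3): stack=[5,15,3] mem=[0,0,0,0]
After op 4 (-): stack=[5,12] mem=[0,0,0,0]
After op 5 (push 5): stack=[5,12,5] mem=[0,0,0,0]
After op 6 (dup): stack=[5,12,5,5] mem=[0,0,0,0]
After op 7 (STO M1): stack=[5,12,5] mem=[0,5,0,0]
After op 8 (dup): stack=[5,12,5,5] mem=[0,5,0,0]
After op 9 (-): stack=[5,12,0] mem=[0,5,0,0]
After op 10 (swap): stack=[5,0,12] mem=[0,5,0,0]
After op 11 (RCL M2): stack=[5,0,12,0] mem=[0,5,0,0]
After op 12 (pop): stack=[5,0,12] mem=[0,5,0,0]
After op 13 (dup): stack=[5,0,12,12] mem=[0,5,0,0]
After op 14 (-): stack=[5,0,0] mem=[0,5,0,0]
After op 15 (push 7): stack=[5,0,0,7] mem=[0,5,0,0]
After op 16 (STO M2): stack=[5,0,0] mem=[0,5,7,0]
After op 17 (+): stack=[5,0] mem=[0,5,7,0]
After op 18 (pop): stack=[5] mem=[0,5,7,0]
After op 19 (push 16): stack=[5,16] mem=[0,5,7,0]
After op 20 (push 17): stack=[5,16,17] mem=[0,5,7,0]
After op 21 (STO M2): stack=[5,16] mem=[0,5,17,0]
After op 22 (pop): stack=[5] mem=[0,5,17,0]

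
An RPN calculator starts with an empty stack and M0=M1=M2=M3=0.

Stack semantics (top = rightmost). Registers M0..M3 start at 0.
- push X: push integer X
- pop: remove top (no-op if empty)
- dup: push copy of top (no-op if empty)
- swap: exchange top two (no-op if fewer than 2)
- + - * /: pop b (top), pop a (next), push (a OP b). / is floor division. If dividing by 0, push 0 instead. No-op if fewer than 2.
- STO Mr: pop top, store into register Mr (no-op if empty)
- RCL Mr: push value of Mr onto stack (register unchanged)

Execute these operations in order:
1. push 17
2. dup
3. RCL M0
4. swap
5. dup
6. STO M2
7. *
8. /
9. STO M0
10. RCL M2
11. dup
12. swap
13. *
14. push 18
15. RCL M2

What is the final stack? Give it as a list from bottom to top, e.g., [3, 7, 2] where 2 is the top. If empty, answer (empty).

Answer: [289, 18, 17]

Derivation:
After op 1 (push 17): stack=[17] mem=[0,0,0,0]
After op 2 (dup): stack=[17,17] mem=[0,0,0,0]
After op 3 (RCL M0): stack=[17,17,0] mem=[0,0,0,0]
After op 4 (swap): stack=[17,0,17] mem=[0,0,0,0]
After op 5 (dup): stack=[17,0,17,17] mem=[0,0,0,0]
After op 6 (STO M2): stack=[17,0,17] mem=[0,0,17,0]
After op 7 (*): stack=[17,0] mem=[0,0,17,0]
After op 8 (/): stack=[0] mem=[0,0,17,0]
After op 9 (STO M0): stack=[empty] mem=[0,0,17,0]
After op 10 (RCL M2): stack=[17] mem=[0,0,17,0]
After op 11 (dup): stack=[17,17] mem=[0,0,17,0]
After op 12 (swap): stack=[17,17] mem=[0,0,17,0]
After op 13 (*): stack=[289] mem=[0,0,17,0]
After op 14 (push 18): stack=[289,18] mem=[0,0,17,0]
After op 15 (RCL M2): stack=[289,18,17] mem=[0,0,17,0]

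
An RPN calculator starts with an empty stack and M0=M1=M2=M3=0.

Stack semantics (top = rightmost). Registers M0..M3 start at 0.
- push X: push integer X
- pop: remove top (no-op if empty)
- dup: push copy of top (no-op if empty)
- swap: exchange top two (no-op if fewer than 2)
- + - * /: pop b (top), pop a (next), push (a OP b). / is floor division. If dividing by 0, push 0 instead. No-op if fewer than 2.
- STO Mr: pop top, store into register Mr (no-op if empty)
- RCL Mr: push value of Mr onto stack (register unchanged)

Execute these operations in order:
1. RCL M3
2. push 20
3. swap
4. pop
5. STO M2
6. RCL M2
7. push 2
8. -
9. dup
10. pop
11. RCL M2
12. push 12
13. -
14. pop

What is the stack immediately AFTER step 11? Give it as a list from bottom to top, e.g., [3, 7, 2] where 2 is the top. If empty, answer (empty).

After op 1 (RCL M3): stack=[0] mem=[0,0,0,0]
After op 2 (push 20): stack=[0,20] mem=[0,0,0,0]
After op 3 (swap): stack=[20,0] mem=[0,0,0,0]
After op 4 (pop): stack=[20] mem=[0,0,0,0]
After op 5 (STO M2): stack=[empty] mem=[0,0,20,0]
After op 6 (RCL M2): stack=[20] mem=[0,0,20,0]
After op 7 (push 2): stack=[20,2] mem=[0,0,20,0]
After op 8 (-): stack=[18] mem=[0,0,20,0]
After op 9 (dup): stack=[18,18] mem=[0,0,20,0]
After op 10 (pop): stack=[18] mem=[0,0,20,0]
After op 11 (RCL M2): stack=[18,20] mem=[0,0,20,0]

[18, 20]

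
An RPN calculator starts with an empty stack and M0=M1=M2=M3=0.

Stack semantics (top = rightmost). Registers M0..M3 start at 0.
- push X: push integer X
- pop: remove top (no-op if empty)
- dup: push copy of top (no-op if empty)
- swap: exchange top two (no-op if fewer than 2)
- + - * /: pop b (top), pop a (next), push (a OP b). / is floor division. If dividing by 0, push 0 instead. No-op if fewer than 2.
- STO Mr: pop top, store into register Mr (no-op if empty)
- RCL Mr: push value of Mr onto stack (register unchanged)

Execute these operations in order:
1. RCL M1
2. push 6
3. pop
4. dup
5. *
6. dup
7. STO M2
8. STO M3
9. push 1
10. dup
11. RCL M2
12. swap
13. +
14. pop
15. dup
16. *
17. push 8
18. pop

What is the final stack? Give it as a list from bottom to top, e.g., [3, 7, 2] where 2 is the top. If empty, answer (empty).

After op 1 (RCL M1): stack=[0] mem=[0,0,0,0]
After op 2 (push 6): stack=[0,6] mem=[0,0,0,0]
After op 3 (pop): stack=[0] mem=[0,0,0,0]
After op 4 (dup): stack=[0,0] mem=[0,0,0,0]
After op 5 (*): stack=[0] mem=[0,0,0,0]
After op 6 (dup): stack=[0,0] mem=[0,0,0,0]
After op 7 (STO M2): stack=[0] mem=[0,0,0,0]
After op 8 (STO M3): stack=[empty] mem=[0,0,0,0]
After op 9 (push 1): stack=[1] mem=[0,0,0,0]
After op 10 (dup): stack=[1,1] mem=[0,0,0,0]
After op 11 (RCL M2): stack=[1,1,0] mem=[0,0,0,0]
After op 12 (swap): stack=[1,0,1] mem=[0,0,0,0]
After op 13 (+): stack=[1,1] mem=[0,0,0,0]
After op 14 (pop): stack=[1] mem=[0,0,0,0]
After op 15 (dup): stack=[1,1] mem=[0,0,0,0]
After op 16 (*): stack=[1] mem=[0,0,0,0]
After op 17 (push 8): stack=[1,8] mem=[0,0,0,0]
After op 18 (pop): stack=[1] mem=[0,0,0,0]

Answer: [1]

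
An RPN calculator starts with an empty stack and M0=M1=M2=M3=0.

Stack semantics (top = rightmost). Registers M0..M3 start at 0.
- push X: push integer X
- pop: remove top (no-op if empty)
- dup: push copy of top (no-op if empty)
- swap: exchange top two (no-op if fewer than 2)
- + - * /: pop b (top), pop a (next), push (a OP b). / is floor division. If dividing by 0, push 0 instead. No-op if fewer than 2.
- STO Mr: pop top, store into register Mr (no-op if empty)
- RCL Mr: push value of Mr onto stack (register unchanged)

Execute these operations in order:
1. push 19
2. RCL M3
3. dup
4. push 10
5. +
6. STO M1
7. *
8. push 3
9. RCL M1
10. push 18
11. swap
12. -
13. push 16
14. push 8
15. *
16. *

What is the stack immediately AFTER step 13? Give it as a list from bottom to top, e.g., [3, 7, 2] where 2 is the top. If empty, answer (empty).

After op 1 (push 19): stack=[19] mem=[0,0,0,0]
After op 2 (RCL M3): stack=[19,0] mem=[0,0,0,0]
After op 3 (dup): stack=[19,0,0] mem=[0,0,0,0]
After op 4 (push 10): stack=[19,0,0,10] mem=[0,0,0,0]
After op 5 (+): stack=[19,0,10] mem=[0,0,0,0]
After op 6 (STO M1): stack=[19,0] mem=[0,10,0,0]
After op 7 (*): stack=[0] mem=[0,10,0,0]
After op 8 (push 3): stack=[0,3] mem=[0,10,0,0]
After op 9 (RCL M1): stack=[0,3,10] mem=[0,10,0,0]
After op 10 (push 18): stack=[0,3,10,18] mem=[0,10,0,0]
After op 11 (swap): stack=[0,3,18,10] mem=[0,10,0,0]
After op 12 (-): stack=[0,3,8] mem=[0,10,0,0]
After op 13 (push 16): stack=[0,3,8,16] mem=[0,10,0,0]

[0, 3, 8, 16]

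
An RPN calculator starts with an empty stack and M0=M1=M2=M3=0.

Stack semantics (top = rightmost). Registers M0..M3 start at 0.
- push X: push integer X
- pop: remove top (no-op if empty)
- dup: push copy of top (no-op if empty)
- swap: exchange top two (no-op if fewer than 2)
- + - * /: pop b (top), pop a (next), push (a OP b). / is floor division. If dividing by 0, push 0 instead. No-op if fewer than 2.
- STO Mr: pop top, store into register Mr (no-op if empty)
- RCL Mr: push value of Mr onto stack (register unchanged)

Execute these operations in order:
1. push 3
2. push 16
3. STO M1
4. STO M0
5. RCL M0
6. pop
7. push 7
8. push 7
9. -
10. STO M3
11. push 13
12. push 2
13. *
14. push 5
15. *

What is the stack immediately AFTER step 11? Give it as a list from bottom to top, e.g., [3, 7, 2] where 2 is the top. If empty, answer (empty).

After op 1 (push 3): stack=[3] mem=[0,0,0,0]
After op 2 (push 16): stack=[3,16] mem=[0,0,0,0]
After op 3 (STO M1): stack=[3] mem=[0,16,0,0]
After op 4 (STO M0): stack=[empty] mem=[3,16,0,0]
After op 5 (RCL M0): stack=[3] mem=[3,16,0,0]
After op 6 (pop): stack=[empty] mem=[3,16,0,0]
After op 7 (push 7): stack=[7] mem=[3,16,0,0]
After op 8 (push 7): stack=[7,7] mem=[3,16,0,0]
After op 9 (-): stack=[0] mem=[3,16,0,0]
After op 10 (STO M3): stack=[empty] mem=[3,16,0,0]
After op 11 (push 13): stack=[13] mem=[3,16,0,0]

[13]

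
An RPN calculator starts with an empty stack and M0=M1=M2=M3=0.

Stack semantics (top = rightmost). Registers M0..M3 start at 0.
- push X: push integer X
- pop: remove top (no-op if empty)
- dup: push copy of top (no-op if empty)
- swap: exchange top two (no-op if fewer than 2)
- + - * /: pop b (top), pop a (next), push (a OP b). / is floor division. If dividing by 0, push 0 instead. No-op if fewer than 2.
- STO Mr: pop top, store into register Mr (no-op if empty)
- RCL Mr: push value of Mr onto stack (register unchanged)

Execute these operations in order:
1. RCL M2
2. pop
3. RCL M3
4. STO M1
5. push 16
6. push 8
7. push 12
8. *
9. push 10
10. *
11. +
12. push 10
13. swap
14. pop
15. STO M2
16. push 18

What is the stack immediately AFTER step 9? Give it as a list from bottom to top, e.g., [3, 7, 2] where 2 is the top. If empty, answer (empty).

After op 1 (RCL M2): stack=[0] mem=[0,0,0,0]
After op 2 (pop): stack=[empty] mem=[0,0,0,0]
After op 3 (RCL M3): stack=[0] mem=[0,0,0,0]
After op 4 (STO M1): stack=[empty] mem=[0,0,0,0]
After op 5 (push 16): stack=[16] mem=[0,0,0,0]
After op 6 (push 8): stack=[16,8] mem=[0,0,0,0]
After op 7 (push 12): stack=[16,8,12] mem=[0,0,0,0]
After op 8 (*): stack=[16,96] mem=[0,0,0,0]
After op 9 (push 10): stack=[16,96,10] mem=[0,0,0,0]

[16, 96, 10]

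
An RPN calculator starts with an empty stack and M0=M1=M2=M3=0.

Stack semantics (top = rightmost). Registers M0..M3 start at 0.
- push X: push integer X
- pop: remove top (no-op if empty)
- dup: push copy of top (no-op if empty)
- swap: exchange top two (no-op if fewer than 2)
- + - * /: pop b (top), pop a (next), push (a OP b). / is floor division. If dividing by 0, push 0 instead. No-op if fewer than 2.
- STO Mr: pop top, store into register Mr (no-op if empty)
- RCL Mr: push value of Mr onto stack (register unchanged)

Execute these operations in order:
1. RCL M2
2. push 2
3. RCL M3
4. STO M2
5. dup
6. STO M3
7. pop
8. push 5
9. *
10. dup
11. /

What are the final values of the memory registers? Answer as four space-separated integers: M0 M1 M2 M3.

After op 1 (RCL M2): stack=[0] mem=[0,0,0,0]
After op 2 (push 2): stack=[0,2] mem=[0,0,0,0]
After op 3 (RCL M3): stack=[0,2,0] mem=[0,0,0,0]
After op 4 (STO M2): stack=[0,2] mem=[0,0,0,0]
After op 5 (dup): stack=[0,2,2] mem=[0,0,0,0]
After op 6 (STO M3): stack=[0,2] mem=[0,0,0,2]
After op 7 (pop): stack=[0] mem=[0,0,0,2]
After op 8 (push 5): stack=[0,5] mem=[0,0,0,2]
After op 9 (*): stack=[0] mem=[0,0,0,2]
After op 10 (dup): stack=[0,0] mem=[0,0,0,2]
After op 11 (/): stack=[0] mem=[0,0,0,2]

Answer: 0 0 0 2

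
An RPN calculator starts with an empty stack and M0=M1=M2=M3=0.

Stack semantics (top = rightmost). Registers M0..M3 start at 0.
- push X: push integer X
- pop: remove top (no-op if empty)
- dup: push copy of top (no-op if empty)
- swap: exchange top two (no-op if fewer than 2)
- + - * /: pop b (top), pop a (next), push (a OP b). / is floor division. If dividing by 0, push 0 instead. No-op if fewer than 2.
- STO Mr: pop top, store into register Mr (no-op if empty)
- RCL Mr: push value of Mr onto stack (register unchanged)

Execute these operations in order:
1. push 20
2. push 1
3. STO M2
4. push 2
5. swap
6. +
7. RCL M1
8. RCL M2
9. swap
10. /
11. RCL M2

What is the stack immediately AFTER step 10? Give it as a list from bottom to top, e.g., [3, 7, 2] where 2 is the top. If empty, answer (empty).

After op 1 (push 20): stack=[20] mem=[0,0,0,0]
After op 2 (push 1): stack=[20,1] mem=[0,0,0,0]
After op 3 (STO M2): stack=[20] mem=[0,0,1,0]
After op 4 (push 2): stack=[20,2] mem=[0,0,1,0]
After op 5 (swap): stack=[2,20] mem=[0,0,1,0]
After op 6 (+): stack=[22] mem=[0,0,1,0]
After op 7 (RCL M1): stack=[22,0] mem=[0,0,1,0]
After op 8 (RCL M2): stack=[22,0,1] mem=[0,0,1,0]
After op 9 (swap): stack=[22,1,0] mem=[0,0,1,0]
After op 10 (/): stack=[22,0] mem=[0,0,1,0]

[22, 0]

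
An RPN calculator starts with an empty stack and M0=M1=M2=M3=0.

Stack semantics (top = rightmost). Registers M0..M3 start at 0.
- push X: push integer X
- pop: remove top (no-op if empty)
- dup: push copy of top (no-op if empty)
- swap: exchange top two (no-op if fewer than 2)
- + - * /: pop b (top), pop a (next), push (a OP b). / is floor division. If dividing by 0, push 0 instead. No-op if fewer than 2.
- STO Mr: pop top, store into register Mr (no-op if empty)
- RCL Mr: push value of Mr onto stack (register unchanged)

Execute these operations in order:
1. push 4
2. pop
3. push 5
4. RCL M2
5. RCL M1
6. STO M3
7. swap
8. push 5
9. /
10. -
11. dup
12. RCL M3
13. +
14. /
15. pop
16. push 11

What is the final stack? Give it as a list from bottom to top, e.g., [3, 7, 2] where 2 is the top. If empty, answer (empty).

Answer: [11]

Derivation:
After op 1 (push 4): stack=[4] mem=[0,0,0,0]
After op 2 (pop): stack=[empty] mem=[0,0,0,0]
After op 3 (push 5): stack=[5] mem=[0,0,0,0]
After op 4 (RCL M2): stack=[5,0] mem=[0,0,0,0]
After op 5 (RCL M1): stack=[5,0,0] mem=[0,0,0,0]
After op 6 (STO M3): stack=[5,0] mem=[0,0,0,0]
After op 7 (swap): stack=[0,5] mem=[0,0,0,0]
After op 8 (push 5): stack=[0,5,5] mem=[0,0,0,0]
After op 9 (/): stack=[0,1] mem=[0,0,0,0]
After op 10 (-): stack=[-1] mem=[0,0,0,0]
After op 11 (dup): stack=[-1,-1] mem=[0,0,0,0]
After op 12 (RCL M3): stack=[-1,-1,0] mem=[0,0,0,0]
After op 13 (+): stack=[-1,-1] mem=[0,0,0,0]
After op 14 (/): stack=[1] mem=[0,0,0,0]
After op 15 (pop): stack=[empty] mem=[0,0,0,0]
After op 16 (push 11): stack=[11] mem=[0,0,0,0]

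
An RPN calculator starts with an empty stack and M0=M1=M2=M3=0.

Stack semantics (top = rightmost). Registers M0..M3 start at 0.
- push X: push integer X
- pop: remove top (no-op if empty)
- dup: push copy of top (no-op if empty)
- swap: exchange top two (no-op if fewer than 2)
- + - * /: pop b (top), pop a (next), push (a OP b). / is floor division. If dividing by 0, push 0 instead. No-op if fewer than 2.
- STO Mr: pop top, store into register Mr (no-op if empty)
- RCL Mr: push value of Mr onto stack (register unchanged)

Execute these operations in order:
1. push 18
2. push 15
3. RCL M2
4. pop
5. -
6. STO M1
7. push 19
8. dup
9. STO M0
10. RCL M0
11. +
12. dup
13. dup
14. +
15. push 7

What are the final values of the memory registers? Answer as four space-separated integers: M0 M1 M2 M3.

After op 1 (push 18): stack=[18] mem=[0,0,0,0]
After op 2 (push 15): stack=[18,15] mem=[0,0,0,0]
After op 3 (RCL M2): stack=[18,15,0] mem=[0,0,0,0]
After op 4 (pop): stack=[18,15] mem=[0,0,0,0]
After op 5 (-): stack=[3] mem=[0,0,0,0]
After op 6 (STO M1): stack=[empty] mem=[0,3,0,0]
After op 7 (push 19): stack=[19] mem=[0,3,0,0]
After op 8 (dup): stack=[19,19] mem=[0,3,0,0]
After op 9 (STO M0): stack=[19] mem=[19,3,0,0]
After op 10 (RCL M0): stack=[19,19] mem=[19,3,0,0]
After op 11 (+): stack=[38] mem=[19,3,0,0]
After op 12 (dup): stack=[38,38] mem=[19,3,0,0]
After op 13 (dup): stack=[38,38,38] mem=[19,3,0,0]
After op 14 (+): stack=[38,76] mem=[19,3,0,0]
After op 15 (push 7): stack=[38,76,7] mem=[19,3,0,0]

Answer: 19 3 0 0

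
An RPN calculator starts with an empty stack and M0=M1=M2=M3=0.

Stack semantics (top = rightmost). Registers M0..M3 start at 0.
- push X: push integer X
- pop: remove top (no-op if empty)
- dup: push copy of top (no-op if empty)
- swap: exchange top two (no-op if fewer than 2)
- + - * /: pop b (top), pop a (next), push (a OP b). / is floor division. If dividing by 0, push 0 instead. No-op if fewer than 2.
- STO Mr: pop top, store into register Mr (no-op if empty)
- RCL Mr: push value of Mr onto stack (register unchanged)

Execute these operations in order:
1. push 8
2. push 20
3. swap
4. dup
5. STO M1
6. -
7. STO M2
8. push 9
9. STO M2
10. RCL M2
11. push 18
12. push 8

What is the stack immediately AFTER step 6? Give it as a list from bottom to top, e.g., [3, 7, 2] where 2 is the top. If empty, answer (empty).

After op 1 (push 8): stack=[8] mem=[0,0,0,0]
After op 2 (push 20): stack=[8,20] mem=[0,0,0,0]
After op 3 (swap): stack=[20,8] mem=[0,0,0,0]
After op 4 (dup): stack=[20,8,8] mem=[0,0,0,0]
After op 5 (STO M1): stack=[20,8] mem=[0,8,0,0]
After op 6 (-): stack=[12] mem=[0,8,0,0]

[12]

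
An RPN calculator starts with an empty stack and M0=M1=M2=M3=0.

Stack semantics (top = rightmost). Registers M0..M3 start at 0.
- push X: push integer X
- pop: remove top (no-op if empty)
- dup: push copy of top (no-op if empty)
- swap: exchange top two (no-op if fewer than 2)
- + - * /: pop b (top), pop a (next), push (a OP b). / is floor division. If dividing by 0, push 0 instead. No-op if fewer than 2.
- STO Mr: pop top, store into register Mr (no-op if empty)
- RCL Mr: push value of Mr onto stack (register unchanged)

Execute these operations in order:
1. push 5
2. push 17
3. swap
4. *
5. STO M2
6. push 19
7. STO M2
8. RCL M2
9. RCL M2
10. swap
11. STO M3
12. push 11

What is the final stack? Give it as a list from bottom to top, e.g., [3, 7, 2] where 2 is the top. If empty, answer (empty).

After op 1 (push 5): stack=[5] mem=[0,0,0,0]
After op 2 (push 17): stack=[5,17] mem=[0,0,0,0]
After op 3 (swap): stack=[17,5] mem=[0,0,0,0]
After op 4 (*): stack=[85] mem=[0,0,0,0]
After op 5 (STO M2): stack=[empty] mem=[0,0,85,0]
After op 6 (push 19): stack=[19] mem=[0,0,85,0]
After op 7 (STO M2): stack=[empty] mem=[0,0,19,0]
After op 8 (RCL M2): stack=[19] mem=[0,0,19,0]
After op 9 (RCL M2): stack=[19,19] mem=[0,0,19,0]
After op 10 (swap): stack=[19,19] mem=[0,0,19,0]
After op 11 (STO M3): stack=[19] mem=[0,0,19,19]
After op 12 (push 11): stack=[19,11] mem=[0,0,19,19]

Answer: [19, 11]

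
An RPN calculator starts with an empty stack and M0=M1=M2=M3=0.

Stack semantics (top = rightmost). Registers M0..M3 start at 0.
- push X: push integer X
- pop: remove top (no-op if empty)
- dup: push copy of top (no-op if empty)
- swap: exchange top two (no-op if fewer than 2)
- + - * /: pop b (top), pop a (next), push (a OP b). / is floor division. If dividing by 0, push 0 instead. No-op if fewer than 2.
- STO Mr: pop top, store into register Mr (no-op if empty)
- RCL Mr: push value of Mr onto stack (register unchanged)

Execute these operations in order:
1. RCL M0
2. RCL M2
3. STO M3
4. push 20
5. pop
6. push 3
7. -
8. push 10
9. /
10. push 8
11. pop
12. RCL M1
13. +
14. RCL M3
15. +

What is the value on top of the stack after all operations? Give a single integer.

After op 1 (RCL M0): stack=[0] mem=[0,0,0,0]
After op 2 (RCL M2): stack=[0,0] mem=[0,0,0,0]
After op 3 (STO M3): stack=[0] mem=[0,0,0,0]
After op 4 (push 20): stack=[0,20] mem=[0,0,0,0]
After op 5 (pop): stack=[0] mem=[0,0,0,0]
After op 6 (push 3): stack=[0,3] mem=[0,0,0,0]
After op 7 (-): stack=[-3] mem=[0,0,0,0]
After op 8 (push 10): stack=[-3,10] mem=[0,0,0,0]
After op 9 (/): stack=[-1] mem=[0,0,0,0]
After op 10 (push 8): stack=[-1,8] mem=[0,0,0,0]
After op 11 (pop): stack=[-1] mem=[0,0,0,0]
After op 12 (RCL M1): stack=[-1,0] mem=[0,0,0,0]
After op 13 (+): stack=[-1] mem=[0,0,0,0]
After op 14 (RCL M3): stack=[-1,0] mem=[0,0,0,0]
After op 15 (+): stack=[-1] mem=[0,0,0,0]

Answer: -1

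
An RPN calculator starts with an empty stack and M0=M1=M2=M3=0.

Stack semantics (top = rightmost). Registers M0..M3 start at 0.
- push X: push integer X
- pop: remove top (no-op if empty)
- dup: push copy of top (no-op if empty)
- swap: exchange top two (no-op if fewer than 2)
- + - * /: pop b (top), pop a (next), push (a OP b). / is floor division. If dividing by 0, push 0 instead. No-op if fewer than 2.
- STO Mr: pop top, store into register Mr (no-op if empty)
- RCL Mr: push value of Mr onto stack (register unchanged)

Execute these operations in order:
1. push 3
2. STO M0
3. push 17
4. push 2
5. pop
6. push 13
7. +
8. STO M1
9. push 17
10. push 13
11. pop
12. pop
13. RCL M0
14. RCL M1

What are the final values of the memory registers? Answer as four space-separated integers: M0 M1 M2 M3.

After op 1 (push 3): stack=[3] mem=[0,0,0,0]
After op 2 (STO M0): stack=[empty] mem=[3,0,0,0]
After op 3 (push 17): stack=[17] mem=[3,0,0,0]
After op 4 (push 2): stack=[17,2] mem=[3,0,0,0]
After op 5 (pop): stack=[17] mem=[3,0,0,0]
After op 6 (push 13): stack=[17,13] mem=[3,0,0,0]
After op 7 (+): stack=[30] mem=[3,0,0,0]
After op 8 (STO M1): stack=[empty] mem=[3,30,0,0]
After op 9 (push 17): stack=[17] mem=[3,30,0,0]
After op 10 (push 13): stack=[17,13] mem=[3,30,0,0]
After op 11 (pop): stack=[17] mem=[3,30,0,0]
After op 12 (pop): stack=[empty] mem=[3,30,0,0]
After op 13 (RCL M0): stack=[3] mem=[3,30,0,0]
After op 14 (RCL M1): stack=[3,30] mem=[3,30,0,0]

Answer: 3 30 0 0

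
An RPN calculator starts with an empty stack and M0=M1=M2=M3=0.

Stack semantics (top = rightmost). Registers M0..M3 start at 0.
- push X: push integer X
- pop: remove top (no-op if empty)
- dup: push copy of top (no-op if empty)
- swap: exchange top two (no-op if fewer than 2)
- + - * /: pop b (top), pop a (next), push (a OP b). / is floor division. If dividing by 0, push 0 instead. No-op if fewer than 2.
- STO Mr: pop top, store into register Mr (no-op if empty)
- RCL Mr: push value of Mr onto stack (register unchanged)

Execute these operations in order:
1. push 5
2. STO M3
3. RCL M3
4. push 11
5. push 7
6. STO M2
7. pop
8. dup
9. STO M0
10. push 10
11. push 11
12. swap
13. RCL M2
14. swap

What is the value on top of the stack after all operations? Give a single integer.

After op 1 (push 5): stack=[5] mem=[0,0,0,0]
After op 2 (STO M3): stack=[empty] mem=[0,0,0,5]
After op 3 (RCL M3): stack=[5] mem=[0,0,0,5]
After op 4 (push 11): stack=[5,11] mem=[0,0,0,5]
After op 5 (push 7): stack=[5,11,7] mem=[0,0,0,5]
After op 6 (STO M2): stack=[5,11] mem=[0,0,7,5]
After op 7 (pop): stack=[5] mem=[0,0,7,5]
After op 8 (dup): stack=[5,5] mem=[0,0,7,5]
After op 9 (STO M0): stack=[5] mem=[5,0,7,5]
After op 10 (push 10): stack=[5,10] mem=[5,0,7,5]
After op 11 (push 11): stack=[5,10,11] mem=[5,0,7,5]
After op 12 (swap): stack=[5,11,10] mem=[5,0,7,5]
After op 13 (RCL M2): stack=[5,11,10,7] mem=[5,0,7,5]
After op 14 (swap): stack=[5,11,7,10] mem=[5,0,7,5]

Answer: 10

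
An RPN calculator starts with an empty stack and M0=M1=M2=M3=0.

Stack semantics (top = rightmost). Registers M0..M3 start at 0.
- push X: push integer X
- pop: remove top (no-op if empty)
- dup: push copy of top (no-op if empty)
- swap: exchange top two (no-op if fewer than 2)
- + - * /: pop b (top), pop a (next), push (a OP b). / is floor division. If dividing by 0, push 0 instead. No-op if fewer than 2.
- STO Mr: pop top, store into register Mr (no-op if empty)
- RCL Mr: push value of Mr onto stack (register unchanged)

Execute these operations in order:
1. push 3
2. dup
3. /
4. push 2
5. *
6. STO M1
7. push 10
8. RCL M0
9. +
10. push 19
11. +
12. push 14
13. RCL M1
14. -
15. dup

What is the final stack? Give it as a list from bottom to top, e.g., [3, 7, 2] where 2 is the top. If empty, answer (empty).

Answer: [29, 12, 12]

Derivation:
After op 1 (push 3): stack=[3] mem=[0,0,0,0]
After op 2 (dup): stack=[3,3] mem=[0,0,0,0]
After op 3 (/): stack=[1] mem=[0,0,0,0]
After op 4 (push 2): stack=[1,2] mem=[0,0,0,0]
After op 5 (*): stack=[2] mem=[0,0,0,0]
After op 6 (STO M1): stack=[empty] mem=[0,2,0,0]
After op 7 (push 10): stack=[10] mem=[0,2,0,0]
After op 8 (RCL M0): stack=[10,0] mem=[0,2,0,0]
After op 9 (+): stack=[10] mem=[0,2,0,0]
After op 10 (push 19): stack=[10,19] mem=[0,2,0,0]
After op 11 (+): stack=[29] mem=[0,2,0,0]
After op 12 (push 14): stack=[29,14] mem=[0,2,0,0]
After op 13 (RCL M1): stack=[29,14,2] mem=[0,2,0,0]
After op 14 (-): stack=[29,12] mem=[0,2,0,0]
After op 15 (dup): stack=[29,12,12] mem=[0,2,0,0]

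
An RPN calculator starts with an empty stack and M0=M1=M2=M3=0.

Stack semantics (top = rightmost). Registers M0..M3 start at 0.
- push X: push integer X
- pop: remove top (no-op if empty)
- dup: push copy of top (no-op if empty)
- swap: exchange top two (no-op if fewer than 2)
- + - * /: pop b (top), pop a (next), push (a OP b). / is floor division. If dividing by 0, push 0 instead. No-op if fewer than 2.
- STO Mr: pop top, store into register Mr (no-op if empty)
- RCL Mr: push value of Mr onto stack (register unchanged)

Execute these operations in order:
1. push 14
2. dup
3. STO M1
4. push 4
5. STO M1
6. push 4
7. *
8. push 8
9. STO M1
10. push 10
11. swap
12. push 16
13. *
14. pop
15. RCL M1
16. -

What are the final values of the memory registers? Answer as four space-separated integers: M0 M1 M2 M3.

Answer: 0 8 0 0

Derivation:
After op 1 (push 14): stack=[14] mem=[0,0,0,0]
After op 2 (dup): stack=[14,14] mem=[0,0,0,0]
After op 3 (STO M1): stack=[14] mem=[0,14,0,0]
After op 4 (push 4): stack=[14,4] mem=[0,14,0,0]
After op 5 (STO M1): stack=[14] mem=[0,4,0,0]
After op 6 (push 4): stack=[14,4] mem=[0,4,0,0]
After op 7 (*): stack=[56] mem=[0,4,0,0]
After op 8 (push 8): stack=[56,8] mem=[0,4,0,0]
After op 9 (STO M1): stack=[56] mem=[0,8,0,0]
After op 10 (push 10): stack=[56,10] mem=[0,8,0,0]
After op 11 (swap): stack=[10,56] mem=[0,8,0,0]
After op 12 (push 16): stack=[10,56,16] mem=[0,8,0,0]
After op 13 (*): stack=[10,896] mem=[0,8,0,0]
After op 14 (pop): stack=[10] mem=[0,8,0,0]
After op 15 (RCL M1): stack=[10,8] mem=[0,8,0,0]
After op 16 (-): stack=[2] mem=[0,8,0,0]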